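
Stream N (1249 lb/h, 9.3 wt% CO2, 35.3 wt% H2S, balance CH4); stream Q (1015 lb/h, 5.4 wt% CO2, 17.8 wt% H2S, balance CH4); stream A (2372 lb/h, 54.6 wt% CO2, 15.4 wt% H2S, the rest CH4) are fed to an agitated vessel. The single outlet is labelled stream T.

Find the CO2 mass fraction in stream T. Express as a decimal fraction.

0.316

Total flow out = 1249 + 1015 + 2372 = 4636 lb/h.
CO2 in = 1249×0.093 + 1015×0.054 + 2372×0.546 = 1466.1 lb/h.
CO2 mass fraction in T = 1466.1/4636 = 0.316.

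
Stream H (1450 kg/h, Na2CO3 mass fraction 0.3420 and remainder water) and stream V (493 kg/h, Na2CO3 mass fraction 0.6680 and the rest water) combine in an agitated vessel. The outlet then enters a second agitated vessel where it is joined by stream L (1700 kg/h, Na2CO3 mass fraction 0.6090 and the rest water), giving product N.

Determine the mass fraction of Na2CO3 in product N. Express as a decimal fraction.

Overall, product flow = 3643 kg/h.
Na2CO3 in = 1450×0.342 + 493×0.668 + 1700×0.609 = 1860.5 kg/h.
Na2CO3 fraction in N = 0.5107.

0.5107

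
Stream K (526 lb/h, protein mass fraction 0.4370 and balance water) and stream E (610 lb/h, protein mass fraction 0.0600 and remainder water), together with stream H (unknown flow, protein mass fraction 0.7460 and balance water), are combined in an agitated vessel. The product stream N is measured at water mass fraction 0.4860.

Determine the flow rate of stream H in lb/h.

Let H be the unknown flow. Total out = 1136 + H.
water balance: 869.54 + 0.254·H = 0.486·(1136 + H)
(0.254 − 0.486)·H = 0.486×1136 − 869.54 = -317.44
H = -317.44 / -0.232 = 1368.3 lb/h

1368 lb/h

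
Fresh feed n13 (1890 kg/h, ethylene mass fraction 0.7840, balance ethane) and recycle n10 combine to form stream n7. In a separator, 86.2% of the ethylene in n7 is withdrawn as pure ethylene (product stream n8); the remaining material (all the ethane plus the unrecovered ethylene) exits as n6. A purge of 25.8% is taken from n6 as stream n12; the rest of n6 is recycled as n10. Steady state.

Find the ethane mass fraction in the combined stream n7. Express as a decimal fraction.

0.4894

ethane enters only via n13 and leaves only via the purge: 1890×0.216 = 0.258×(ethane in n6), and the separator passes all ethane, so ethane in n7 = ethane in n6 = 1582.3 kg/h.
ethylene in n7: m_A = 1890×0.784 + (1−0.258)·(1−0.862)·m_A, so m_A = 1481.8/0.8976 = 1650.8 kg/h.
n7 = 1650.8 + 1582.3 = 3233.1 kg/h.
ethane fraction in n7 = 1582.3/3233.1 = 0.4894.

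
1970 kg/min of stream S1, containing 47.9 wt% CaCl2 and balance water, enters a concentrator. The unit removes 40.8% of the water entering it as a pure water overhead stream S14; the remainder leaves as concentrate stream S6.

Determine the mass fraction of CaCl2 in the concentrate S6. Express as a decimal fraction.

0.6083

CaCl2 is not removed: 1970×0.479 = 943.63 kg/min of CaCl2 enters S6.
water entering = 1970×0.521 = 1026.4 kg/min; overhead removed = 0.408×1026.4 = 418.76 kg/min.
Concentrate = 1970 − 418.76 = 1551.2 kg/min.
Mass fraction = 943.63/1551.2 = 0.6083.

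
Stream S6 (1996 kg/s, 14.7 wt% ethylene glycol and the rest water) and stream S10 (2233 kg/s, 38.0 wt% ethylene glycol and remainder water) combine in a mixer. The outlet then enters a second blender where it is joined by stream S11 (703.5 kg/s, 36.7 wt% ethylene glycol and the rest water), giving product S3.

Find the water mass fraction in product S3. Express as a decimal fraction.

Overall, product flow = 4932.5 kg/s.
water in = 1996×0.853 + 2233×0.620 + 703.5×0.633 = 3532.4 kg/s.
water fraction in S3 = 0.716.

0.716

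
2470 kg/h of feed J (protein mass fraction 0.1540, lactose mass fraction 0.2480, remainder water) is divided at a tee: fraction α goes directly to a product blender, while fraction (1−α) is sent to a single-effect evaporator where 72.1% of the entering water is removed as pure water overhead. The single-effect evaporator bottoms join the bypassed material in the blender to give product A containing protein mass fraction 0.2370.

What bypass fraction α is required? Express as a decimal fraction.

0.188

All 2470×0.154 = 380.38 kg/h of protein reaches A, so A = 380.38/0.237 = 1605 kg/h and vapour = 865.02 kg/h.
The evaporator receives (1−α)·2470 of feed at 0.598 water and removes 0.721 of that water:
0.721×0.598×(1−α)×2470 = 865.02
(1−α) = 865.02/1065 = 0.8123;  α = 0.1877.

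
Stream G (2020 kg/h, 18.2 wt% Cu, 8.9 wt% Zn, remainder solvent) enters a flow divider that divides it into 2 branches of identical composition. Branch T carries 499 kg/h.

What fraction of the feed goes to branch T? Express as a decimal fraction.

Fraction to T = 499/2020 = 0.2470.

0.247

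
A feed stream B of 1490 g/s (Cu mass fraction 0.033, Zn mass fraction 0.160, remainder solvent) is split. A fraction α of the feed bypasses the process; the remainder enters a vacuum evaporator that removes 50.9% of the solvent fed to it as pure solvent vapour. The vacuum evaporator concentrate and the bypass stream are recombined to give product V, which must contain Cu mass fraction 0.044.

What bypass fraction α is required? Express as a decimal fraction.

0.391

All 1490×0.033 = 49.17 g/s of Cu reaches V, so V = 49.17/0.044 = 1117.5 g/s and vapour = 372.5 g/s.
The evaporator receives (1−α)·1490 of feed at 0.807 solvent and removes 0.509 of that solvent:
0.509×0.807×(1−α)×1490 = 372.5
(1−α) = 372.5/612.04 = 0.6086;  α = 0.3914.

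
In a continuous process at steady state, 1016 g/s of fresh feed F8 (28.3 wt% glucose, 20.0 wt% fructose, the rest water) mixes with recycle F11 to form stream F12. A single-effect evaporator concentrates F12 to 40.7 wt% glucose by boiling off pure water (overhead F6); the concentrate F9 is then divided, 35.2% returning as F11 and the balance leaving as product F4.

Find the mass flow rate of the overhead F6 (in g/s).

309.5 g/s

Overall glucose balance (none leaves overhead): glucose in fresh feed = glucose in product, i.e. 1016×0.283 = (1−0.352)·F9·0.407.
F9 = 287.53/(0.407×0.648) = 1090.2 g/s.
Recycle F11 = 0.352×1090.2 = 383.75 g/s.
Combined feed F12 = 1016 + 383.75 = 1399.8 g/s.
Overhead F6 = F12 − F9 = 1399.8 − 1090.2 = 309.54 g/s.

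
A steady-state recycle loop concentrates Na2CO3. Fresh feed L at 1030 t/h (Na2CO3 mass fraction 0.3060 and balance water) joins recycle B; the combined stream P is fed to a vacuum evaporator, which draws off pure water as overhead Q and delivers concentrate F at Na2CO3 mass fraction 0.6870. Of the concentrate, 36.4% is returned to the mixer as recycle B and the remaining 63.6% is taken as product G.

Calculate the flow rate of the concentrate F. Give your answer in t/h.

Overall Na2CO3 balance (none leaves overhead): Na2CO3 in fresh feed = Na2CO3 in product, i.e. 1030×0.306 = (1−0.364)·F·0.687.
F = 315.18/(0.687×0.636) = 721.35 t/h.

721.3 t/h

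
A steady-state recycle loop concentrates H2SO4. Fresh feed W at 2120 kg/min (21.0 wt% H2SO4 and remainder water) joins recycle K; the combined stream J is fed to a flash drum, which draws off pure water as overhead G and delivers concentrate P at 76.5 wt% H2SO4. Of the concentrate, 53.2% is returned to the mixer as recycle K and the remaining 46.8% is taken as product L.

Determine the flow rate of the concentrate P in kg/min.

Overall H2SO4 balance (none leaves overhead): H2SO4 in fresh feed = H2SO4 in product, i.e. 2120×0.210 = (1−0.532)·P·0.765.
P = 445.2/(0.765×0.468) = 1243.5 kg/min.

1244 kg/min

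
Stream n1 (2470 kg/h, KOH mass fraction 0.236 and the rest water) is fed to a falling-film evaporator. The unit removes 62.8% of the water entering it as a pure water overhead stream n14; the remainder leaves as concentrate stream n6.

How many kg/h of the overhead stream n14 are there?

1185 kg/h

water entering = 2470×0.764 = 1887.1 kg/h; overhead removed = 0.628×1887.1 = 1185.1 kg/h.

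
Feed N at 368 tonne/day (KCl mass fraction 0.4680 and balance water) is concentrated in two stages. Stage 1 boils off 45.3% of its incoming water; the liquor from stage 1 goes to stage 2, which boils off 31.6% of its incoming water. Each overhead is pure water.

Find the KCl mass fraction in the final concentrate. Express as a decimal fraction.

0.7016

water in feed = 368×0.532 = 195.78 tonne/day.
After stage 1: water left = (1−0.453)×195.78 = 107.09; stream total = 279.31 tonne/day.
After stage 2: water left = (1−0.316)×107.09 = 73.249; final concentrate = 245.47 tonne/day.
KCl fraction = 172.22/245.47 = 0.7016.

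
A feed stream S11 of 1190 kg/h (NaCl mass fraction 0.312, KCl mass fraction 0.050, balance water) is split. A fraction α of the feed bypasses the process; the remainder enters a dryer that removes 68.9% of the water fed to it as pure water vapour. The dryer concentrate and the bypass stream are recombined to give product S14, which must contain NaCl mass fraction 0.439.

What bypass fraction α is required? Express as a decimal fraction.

All 1190×0.312 = 371.28 kg/h of NaCl reaches S14, so S14 = 371.28/0.439 = 845.74 kg/h and vapour = 344.26 kg/h.
The evaporator receives (1−α)·1190 of feed at 0.638 water and removes 0.689 of that water:
0.689×0.638×(1−α)×1190 = 344.26
(1−α) = 344.26/523.1 = 0.6581;  α = 0.3419.

0.342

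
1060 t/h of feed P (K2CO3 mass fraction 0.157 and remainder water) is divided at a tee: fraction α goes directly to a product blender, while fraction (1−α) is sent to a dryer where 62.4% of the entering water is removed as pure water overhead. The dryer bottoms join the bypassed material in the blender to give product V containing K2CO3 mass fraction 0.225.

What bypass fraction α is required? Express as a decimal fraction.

0.425

All 1060×0.157 = 166.42 t/h of K2CO3 reaches V, so V = 166.42/0.225 = 739.64 t/h and vapour = 320.36 t/h.
The evaporator receives (1−α)·1060 of feed at 0.843 water and removes 0.624 of that water:
0.624×0.843×(1−α)×1060 = 320.36
(1−α) = 320.36/557.59 = 0.5745;  α = 0.4255.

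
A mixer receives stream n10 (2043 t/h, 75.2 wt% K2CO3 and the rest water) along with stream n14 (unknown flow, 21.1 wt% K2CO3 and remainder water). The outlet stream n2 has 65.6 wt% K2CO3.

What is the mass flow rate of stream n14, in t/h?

440.7 t/h

Let n14 be the unknown flow. Total out = 2043 + n14.
K2CO3 balance: 1536.3 + 0.211·n14 = 0.656·(2043 + n14)
(0.211 − 0.656)·n14 = 0.656×2043 − 1536.3 = -196.13
n14 = -196.13 / -0.445 = 440.74 t/h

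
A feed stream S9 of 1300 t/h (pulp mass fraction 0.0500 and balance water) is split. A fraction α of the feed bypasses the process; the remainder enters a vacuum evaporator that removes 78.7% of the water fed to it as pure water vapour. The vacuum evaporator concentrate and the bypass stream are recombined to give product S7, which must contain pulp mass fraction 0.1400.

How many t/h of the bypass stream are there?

182.2 t/h

All 1300×0.050 = 65 t/h of pulp reaches S7, so S7 = 65/0.140 = 464.29 t/h and vapour = 835.71 t/h.
The evaporator receives (1−α)·1300 of feed at 0.950 water and removes 0.787 of that water:
0.787×0.950×(1−α)×1300 = 835.71
(1−α) = 835.71/971.95 = 0.8598;  α = 0.1402.
Bypass flow = 0.1402×1300 = 182.21 t/h.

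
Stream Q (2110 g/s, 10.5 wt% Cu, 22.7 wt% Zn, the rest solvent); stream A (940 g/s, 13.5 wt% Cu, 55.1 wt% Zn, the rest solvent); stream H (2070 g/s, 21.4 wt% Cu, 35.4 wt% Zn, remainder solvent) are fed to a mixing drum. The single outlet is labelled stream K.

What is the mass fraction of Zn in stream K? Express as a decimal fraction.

0.338

Total flow out = 2110 + 940 + 2070 = 5120 g/s.
Zn in = 2110×0.227 + 940×0.551 + 2070×0.354 = 1729.7 g/s.
Zn mass fraction in K = 1729.7/5120 = 0.338.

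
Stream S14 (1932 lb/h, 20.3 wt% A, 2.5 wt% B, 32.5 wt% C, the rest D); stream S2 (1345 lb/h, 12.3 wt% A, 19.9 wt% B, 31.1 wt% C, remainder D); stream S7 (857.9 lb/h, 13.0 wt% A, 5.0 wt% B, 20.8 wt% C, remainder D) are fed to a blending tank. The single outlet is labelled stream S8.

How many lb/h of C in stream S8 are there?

C out = C in = 1932×0.325 + 1345×0.311 + 857.9×0.208 = 1224.6 lb/h.

1225 lb/h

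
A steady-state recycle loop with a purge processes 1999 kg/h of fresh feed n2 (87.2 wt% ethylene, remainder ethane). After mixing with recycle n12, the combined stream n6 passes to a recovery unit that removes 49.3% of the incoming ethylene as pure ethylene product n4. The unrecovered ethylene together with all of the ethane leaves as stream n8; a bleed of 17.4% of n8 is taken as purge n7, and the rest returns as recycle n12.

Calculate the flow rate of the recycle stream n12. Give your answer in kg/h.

ethane enters only via n2 and leaves only via the purge: 1999×0.128 = 0.174×(ethane in n8), and the recovery unit passes all ethane, so ethane in n6 = ethane in n8 = 1470.5 kg/h.
ethylene in n6: m_A = 1999×0.872 + (1−0.174)·(1−0.493)·m_A, so m_A = 1743.1/0.5812 = 2999.1 kg/h.
n8 = (1−0.493)×2999.1 + 1470.5 = 2991.1 kg/h.
Recycle n12 = (1−0.174)×2991.1 = 2470.6 kg/h.

2471 kg/h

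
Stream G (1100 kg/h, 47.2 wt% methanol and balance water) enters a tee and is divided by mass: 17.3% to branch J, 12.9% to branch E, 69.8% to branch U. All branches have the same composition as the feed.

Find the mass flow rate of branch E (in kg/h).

Branch E flow = 0.129×1100 = 141.9 kg/h.

141.9 kg/h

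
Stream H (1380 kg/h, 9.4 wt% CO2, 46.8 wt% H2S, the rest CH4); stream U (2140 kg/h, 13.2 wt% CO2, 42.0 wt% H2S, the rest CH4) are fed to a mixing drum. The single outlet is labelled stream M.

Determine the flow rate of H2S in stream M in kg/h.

H2S out = H2S in = 1380×0.468 + 2140×0.420 = 1544.6 kg/h.

1545 kg/h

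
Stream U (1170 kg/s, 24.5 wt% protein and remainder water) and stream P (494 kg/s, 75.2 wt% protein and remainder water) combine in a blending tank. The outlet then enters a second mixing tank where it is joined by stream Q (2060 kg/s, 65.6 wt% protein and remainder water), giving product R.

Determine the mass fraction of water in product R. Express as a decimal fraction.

0.4604

Overall, product flow = 3724 kg/s.
water in = 1170×0.755 + 494×0.248 + 2060×0.344 = 1714.5 kg/s.
water fraction in R = 0.4604.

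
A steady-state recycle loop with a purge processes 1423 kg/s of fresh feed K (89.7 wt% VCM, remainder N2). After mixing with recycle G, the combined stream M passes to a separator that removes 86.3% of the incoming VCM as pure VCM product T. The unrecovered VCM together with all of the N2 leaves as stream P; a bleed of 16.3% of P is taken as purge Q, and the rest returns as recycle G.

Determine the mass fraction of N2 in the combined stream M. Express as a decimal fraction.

N2 enters only via K and leaves only via the purge: 1423×0.103 = 0.163×(N2 in P), and the separator passes all N2, so N2 in M = N2 in P = 899.2 kg/s.
VCM in M: m_A = 1423×0.897 + (1−0.163)·(1−0.863)·m_A, so m_A = 1276.4/0.8853 = 1441.8 kg/s.
M = 1441.8 + 899.2 = 2341 kg/s.
N2 fraction in M = 899.2/2341 = 0.384.

0.384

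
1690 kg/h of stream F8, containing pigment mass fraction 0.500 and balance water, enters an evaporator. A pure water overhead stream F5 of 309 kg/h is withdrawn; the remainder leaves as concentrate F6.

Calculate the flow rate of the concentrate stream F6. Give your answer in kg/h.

Concentrate = 1690 − 309 = 1381 kg/h.

1381 kg/h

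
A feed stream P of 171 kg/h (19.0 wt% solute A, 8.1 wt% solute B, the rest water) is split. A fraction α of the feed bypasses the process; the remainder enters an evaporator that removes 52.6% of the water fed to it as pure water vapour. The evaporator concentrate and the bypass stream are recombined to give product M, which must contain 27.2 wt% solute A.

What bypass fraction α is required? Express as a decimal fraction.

0.214

All 171×0.190 = 32.49 kg/h of solute A reaches M, so M = 32.49/0.272 = 119.45 kg/h and vapour = 51.551 kg/h.
The evaporator receives (1−α)·171 of feed at 0.729 water and removes 0.526 of that water:
0.526×0.729×(1−α)×171 = 51.551
(1−α) = 51.551/65.571 = 0.7862;  α = 0.2138.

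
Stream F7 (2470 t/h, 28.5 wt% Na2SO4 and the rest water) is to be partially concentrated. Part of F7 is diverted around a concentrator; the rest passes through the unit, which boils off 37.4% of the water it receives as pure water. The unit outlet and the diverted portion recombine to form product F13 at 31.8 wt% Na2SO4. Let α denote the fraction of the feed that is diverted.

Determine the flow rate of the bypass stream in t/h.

1511 t/h

All 2470×0.285 = 703.95 t/h of Na2SO4 reaches F13, so F13 = 703.95/0.318 = 2213.7 t/h and vapour = 256.32 t/h.
The evaporator receives (1−α)·2470 of feed at 0.715 water and removes 0.374 of that water:
0.374×0.715×(1−α)×2470 = 256.32
(1−α) = 256.32/660.5 = 0.3881;  α = 0.6119.
Bypass flow = 0.6119×2470 = 1511.5 t/h.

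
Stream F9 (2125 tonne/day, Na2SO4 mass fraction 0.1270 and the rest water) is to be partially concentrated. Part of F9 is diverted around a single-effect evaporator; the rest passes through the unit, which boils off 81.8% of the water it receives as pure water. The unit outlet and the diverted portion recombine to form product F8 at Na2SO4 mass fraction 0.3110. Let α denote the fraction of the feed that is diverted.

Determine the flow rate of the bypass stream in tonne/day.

364.4 tonne/day

All 2125×0.127 = 269.88 tonne/day of Na2SO4 reaches F8, so F8 = 269.88/0.311 = 867.77 tonne/day and vapour = 1257.2 tonne/day.
The evaporator receives (1−α)·2125 of feed at 0.873 water and removes 0.818 of that water:
0.818×0.873×(1−α)×2125 = 1257.2
(1−α) = 1257.2/1517.5 = 0.8285;  α = 0.1715.
Bypass flow = 0.1715×2125 = 364.45 tonne/day.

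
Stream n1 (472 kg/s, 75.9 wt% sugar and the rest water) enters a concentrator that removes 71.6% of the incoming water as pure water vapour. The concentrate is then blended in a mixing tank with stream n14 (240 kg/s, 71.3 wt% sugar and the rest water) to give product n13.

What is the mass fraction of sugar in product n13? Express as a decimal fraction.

Vapour removed = 0.716×0.241×472 = 81.446 kg/s; concentrate = 390.55 kg/s.
sugar reaching the mixer = 358.25 (from concentrate) + 240×0.713 = 529.37 kg/s.
Product flow = 390.55 + 240 = 630.55 kg/s; sugar fraction = 0.840.

0.840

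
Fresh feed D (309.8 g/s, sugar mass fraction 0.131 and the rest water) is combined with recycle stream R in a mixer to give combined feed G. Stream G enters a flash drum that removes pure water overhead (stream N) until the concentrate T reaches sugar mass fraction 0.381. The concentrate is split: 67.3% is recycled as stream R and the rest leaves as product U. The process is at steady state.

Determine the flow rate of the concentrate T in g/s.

Overall sugar balance (none leaves overhead): sugar in fresh feed = sugar in product, i.e. 309.8×0.131 = (1−0.673)·T·0.381.
T = 40.584/(0.381×0.327) = 325.75 g/s.

325.7 g/s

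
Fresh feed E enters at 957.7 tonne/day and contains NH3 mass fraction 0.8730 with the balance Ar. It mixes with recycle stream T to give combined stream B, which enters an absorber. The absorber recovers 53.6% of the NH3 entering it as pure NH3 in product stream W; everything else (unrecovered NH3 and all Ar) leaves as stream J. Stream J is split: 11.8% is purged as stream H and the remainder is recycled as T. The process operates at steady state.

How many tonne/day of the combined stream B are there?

Ar enters only via E and leaves only via the purge: 957.7×0.127 = 0.118×(Ar in J), and the absorber passes all Ar, so Ar in B = Ar in J = 1030.7 tonne/day.
NH3 in B: m_A = 957.7×0.873 + (1−0.118)·(1−0.536)·m_A, so m_A = 836.07/0.5908 = 1415.3 tonne/day.
B = 1415.3 + 1030.7 = 2446 tonne/day.

2446 tonne/day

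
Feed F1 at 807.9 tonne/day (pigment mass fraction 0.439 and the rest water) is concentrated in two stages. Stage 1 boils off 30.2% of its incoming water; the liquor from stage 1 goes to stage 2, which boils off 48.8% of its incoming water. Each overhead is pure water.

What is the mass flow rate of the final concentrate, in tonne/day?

516.6 tonne/day

water in feed = 807.9×0.561 = 453.23 tonne/day.
After stage 1: water left = (1−0.302)×453.23 = 316.36; stream total = 671.02 tonne/day.
After stage 2: water left = (1−0.488)×316.36 = 161.97; final concentrate = 516.64 tonne/day.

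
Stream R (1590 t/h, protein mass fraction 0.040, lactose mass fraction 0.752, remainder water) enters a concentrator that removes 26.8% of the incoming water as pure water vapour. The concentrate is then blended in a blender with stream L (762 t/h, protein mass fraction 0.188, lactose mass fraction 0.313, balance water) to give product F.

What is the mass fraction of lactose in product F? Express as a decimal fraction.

Vapour removed = 0.268×0.208×1590 = 88.633 t/h; concentrate = 1501.4 t/h.
lactose reaching the mixer = 1195.7 (from concentrate) + 762×0.313 = 1434.2 t/h.
Product flow = 1501.4 + 762 = 2263.4 t/h; lactose fraction = 0.634.

0.634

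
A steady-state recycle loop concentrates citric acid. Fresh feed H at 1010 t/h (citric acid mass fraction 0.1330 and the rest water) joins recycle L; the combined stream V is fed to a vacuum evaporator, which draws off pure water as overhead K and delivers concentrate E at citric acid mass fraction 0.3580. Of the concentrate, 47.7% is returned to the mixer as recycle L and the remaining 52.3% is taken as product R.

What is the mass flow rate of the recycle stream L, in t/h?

Overall citric acid balance (none leaves overhead): citric acid in fresh feed = citric acid in product, i.e. 1010×0.133 = (1−0.477)·E·0.358.
E = 134.33/(0.358×0.523) = 717.44 t/h.
Recycle L = 0.477×717.44 = 342.22 t/h.

342.2 t/h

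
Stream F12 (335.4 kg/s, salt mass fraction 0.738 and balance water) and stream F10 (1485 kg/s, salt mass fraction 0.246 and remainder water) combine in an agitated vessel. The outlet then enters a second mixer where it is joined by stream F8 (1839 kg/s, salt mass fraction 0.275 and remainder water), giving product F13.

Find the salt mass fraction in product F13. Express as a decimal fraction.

0.306

Overall, product flow = 3659.4 kg/s.
salt in = 335.4×0.738 + 1485×0.246 + 1839×0.275 = 1118.6 kg/s.
salt fraction in F13 = 0.306.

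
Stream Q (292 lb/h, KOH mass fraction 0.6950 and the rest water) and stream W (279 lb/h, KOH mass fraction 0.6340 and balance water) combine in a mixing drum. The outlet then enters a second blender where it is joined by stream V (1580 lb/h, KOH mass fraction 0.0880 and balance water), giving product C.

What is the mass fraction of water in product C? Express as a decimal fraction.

Overall, product flow = 2151 lb/h.
water in = 292×0.305 + 279×0.366 + 1580×0.912 = 1632.1 lb/h.
water fraction in C = 0.7588.

0.7588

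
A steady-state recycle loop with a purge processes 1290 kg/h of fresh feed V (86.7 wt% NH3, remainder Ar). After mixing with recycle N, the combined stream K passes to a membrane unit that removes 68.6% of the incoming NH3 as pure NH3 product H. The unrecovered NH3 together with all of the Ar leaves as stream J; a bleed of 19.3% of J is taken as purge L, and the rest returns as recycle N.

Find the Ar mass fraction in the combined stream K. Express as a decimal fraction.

Ar enters only via V and leaves only via the purge: 1290×0.133 = 0.193×(Ar in J), and the membrane unit passes all Ar, so Ar in K = Ar in J = 888.96 kg/h.
NH3 in K: m_A = 1290×0.867 + (1−0.193)·(1−0.686)·m_A, so m_A = 1118.4/0.7466 = 1498 kg/h.
K = 1498 + 888.96 = 2387 kg/h.
Ar fraction in K = 888.96/2387 = 0.372.

0.372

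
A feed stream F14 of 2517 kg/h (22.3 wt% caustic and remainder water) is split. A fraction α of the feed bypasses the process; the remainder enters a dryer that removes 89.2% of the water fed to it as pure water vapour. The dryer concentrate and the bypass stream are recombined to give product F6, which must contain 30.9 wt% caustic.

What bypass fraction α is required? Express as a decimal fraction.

All 2517×0.223 = 561.29 kg/h of caustic reaches F6, so F6 = 561.29/0.309 = 1816.5 kg/h and vapour = 700.52 kg/h.
The evaporator receives (1−α)·2517 of feed at 0.777 water and removes 0.892 of that water:
0.892×0.777×(1−α)×2517 = 700.52
(1−α) = 700.52/1744.5 = 0.4016;  α = 0.5984.

0.598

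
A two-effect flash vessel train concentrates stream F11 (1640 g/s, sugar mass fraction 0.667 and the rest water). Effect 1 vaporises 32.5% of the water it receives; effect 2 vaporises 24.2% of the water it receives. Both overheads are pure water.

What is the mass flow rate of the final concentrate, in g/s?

water in feed = 1640×0.333 = 546.12 g/s.
After stage 1: water left = (1−0.325)×546.12 = 368.63; stream total = 1462.5 g/s.
After stage 2: water left = (1−0.242)×368.63 = 279.42; final concentrate = 1373.3 g/s.

1373 g/s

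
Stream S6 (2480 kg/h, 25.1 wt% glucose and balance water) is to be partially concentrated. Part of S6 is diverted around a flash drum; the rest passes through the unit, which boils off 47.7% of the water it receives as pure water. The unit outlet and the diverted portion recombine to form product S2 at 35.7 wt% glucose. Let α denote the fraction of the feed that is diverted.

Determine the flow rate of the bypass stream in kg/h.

All 2480×0.251 = 622.48 kg/h of glucose reaches S2, so S2 = 622.48/0.357 = 1743.6 kg/h and vapour = 736.36 kg/h.
The evaporator receives (1−α)·2480 of feed at 0.749 water and removes 0.477 of that water:
0.477×0.749×(1−α)×2480 = 736.36
(1−α) = 736.36/886.04 = 0.8311;  α = 0.1689.
Bypass flow = 0.1689×2480 = 418.95 kg/h.

418.9 kg/h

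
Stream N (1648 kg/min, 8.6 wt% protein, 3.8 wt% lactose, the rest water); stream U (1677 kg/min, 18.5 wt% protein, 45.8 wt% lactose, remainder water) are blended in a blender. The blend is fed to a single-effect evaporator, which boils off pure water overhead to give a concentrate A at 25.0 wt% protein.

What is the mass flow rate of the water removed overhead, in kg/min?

1517 kg/min

protein entering = 1648×0.086 + 1677×0.185 = 451.97 kg/min.
All protein reports to A, so A = 451.97/0.250 = 1807.9 kg/min.
Total feed = 3325 kg/min; overhead = 3325 − 1807.9 = 1517.1 kg/min.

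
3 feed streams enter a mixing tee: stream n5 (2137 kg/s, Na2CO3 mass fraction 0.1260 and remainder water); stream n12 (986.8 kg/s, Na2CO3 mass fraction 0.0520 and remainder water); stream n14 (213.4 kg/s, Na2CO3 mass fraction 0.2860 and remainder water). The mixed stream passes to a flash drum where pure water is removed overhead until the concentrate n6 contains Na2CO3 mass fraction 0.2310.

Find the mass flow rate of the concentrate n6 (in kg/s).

1652 kg/s

Na2CO3 entering = 2137×0.126 + 986.8×0.052 + 213.4×0.286 = 381.61 kg/s.
All Na2CO3 reports to n6, so n6 = 381.61/0.231 = 1652 kg/s.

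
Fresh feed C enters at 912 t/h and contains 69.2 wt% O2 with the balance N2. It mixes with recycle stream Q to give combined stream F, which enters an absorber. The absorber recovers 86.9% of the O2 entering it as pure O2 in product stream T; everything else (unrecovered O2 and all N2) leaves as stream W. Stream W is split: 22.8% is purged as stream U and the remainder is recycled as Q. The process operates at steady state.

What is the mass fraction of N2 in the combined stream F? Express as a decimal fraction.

N2 enters only via C and leaves only via the purge: 912×0.308 = 0.228×(N2 in W), and the absorber passes all N2, so N2 in F = N2 in W = 1232 t/h.
O2 in F: m_A = 912×0.692 + (1−0.228)·(1−0.869)·m_A, so m_A = 631.1/0.8989 = 702.11 t/h.
F = 702.11 + 1232 = 1934.1 t/h.
N2 fraction in F = 1232/1934.1 = 0.637.

0.637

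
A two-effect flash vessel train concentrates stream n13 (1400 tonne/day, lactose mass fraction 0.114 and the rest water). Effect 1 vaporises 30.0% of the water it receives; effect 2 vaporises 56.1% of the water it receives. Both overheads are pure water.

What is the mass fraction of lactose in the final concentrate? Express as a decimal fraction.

0.295

water in feed = 1400×0.886 = 1240.4 tonne/day.
After stage 1: water left = (1−0.300)×1240.4 = 868.28; stream total = 1027.9 tonne/day.
After stage 2: water left = (1−0.561)×868.28 = 381.17; final concentrate = 540.77 tonne/day.
lactose fraction = 159.6/540.77 = 0.295.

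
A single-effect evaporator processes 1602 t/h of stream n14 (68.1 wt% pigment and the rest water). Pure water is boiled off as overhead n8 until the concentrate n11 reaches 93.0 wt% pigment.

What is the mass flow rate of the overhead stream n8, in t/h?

pigment is conserved: 1602×0.681 = 1091 t/h all reports to the concentrate.
Concentrate = 1091/(target fraction) = 1173.1 t/h.
Overhead = 1602 − 1173.1 = 428.92 t/h.

428.9 t/h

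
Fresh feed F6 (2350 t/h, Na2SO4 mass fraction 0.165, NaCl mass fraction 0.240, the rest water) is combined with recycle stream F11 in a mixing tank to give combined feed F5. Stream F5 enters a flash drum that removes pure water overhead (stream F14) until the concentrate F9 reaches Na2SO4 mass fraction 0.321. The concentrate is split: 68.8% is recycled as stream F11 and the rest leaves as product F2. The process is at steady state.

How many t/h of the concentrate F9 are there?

Overall Na2SO4 balance (none leaves overhead): Na2SO4 in fresh feed = Na2SO4 in product, i.e. 2350×0.165 = (1−0.688)·F9·0.321.
F9 = 387.75/(0.321×0.312) = 3871.6 t/h.

3872 t/h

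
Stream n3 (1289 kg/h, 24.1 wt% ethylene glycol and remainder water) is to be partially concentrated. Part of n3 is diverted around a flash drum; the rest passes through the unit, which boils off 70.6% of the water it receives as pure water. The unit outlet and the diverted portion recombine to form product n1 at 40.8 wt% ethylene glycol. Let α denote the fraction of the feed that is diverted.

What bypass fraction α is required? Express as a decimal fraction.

0.236

All 1289×0.241 = 310.65 kg/h of ethylene glycol reaches n1, so n1 = 310.65/0.408 = 761.39 kg/h and vapour = 527.61 kg/h.
The evaporator receives (1−α)·1289 of feed at 0.759 water and removes 0.706 of that water:
0.706×0.759×(1−α)×1289 = 527.61
(1−α) = 527.61/690.72 = 0.7639;  α = 0.2361.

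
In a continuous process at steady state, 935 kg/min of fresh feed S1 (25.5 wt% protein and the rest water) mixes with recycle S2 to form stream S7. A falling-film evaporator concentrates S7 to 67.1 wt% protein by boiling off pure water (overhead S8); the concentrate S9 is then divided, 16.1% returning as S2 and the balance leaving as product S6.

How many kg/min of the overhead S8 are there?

Overall protein balance (none leaves overhead): protein in fresh feed = protein in product, i.e. 935×0.255 = (1−0.161)·S9·0.671.
S9 = 238.43/(0.671×0.839) = 423.51 kg/min.
Recycle S2 = 0.161×423.51 = 68.186 kg/min.
Combined feed S7 = 935 + 68.186 = 1003.2 kg/min.
Overhead S8 = S7 − S9 = 1003.2 − 423.51 = 579.67 kg/min.

579.7 kg/min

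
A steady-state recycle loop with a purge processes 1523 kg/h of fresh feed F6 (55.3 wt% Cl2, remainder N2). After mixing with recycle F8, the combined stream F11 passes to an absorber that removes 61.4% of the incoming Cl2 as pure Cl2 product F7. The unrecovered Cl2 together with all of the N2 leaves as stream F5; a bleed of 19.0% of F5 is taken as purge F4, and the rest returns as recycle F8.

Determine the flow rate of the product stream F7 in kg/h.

752.4 kg/h

Cl2 in F11: m_A = 1523×0.553 + (1−0.190)·(1−0.614)·m_A, so m_A = 842.22/0.6873 = 1225.3 kg/h.
Product F7 = 0.614×1225.3 = 752.35 kg/h.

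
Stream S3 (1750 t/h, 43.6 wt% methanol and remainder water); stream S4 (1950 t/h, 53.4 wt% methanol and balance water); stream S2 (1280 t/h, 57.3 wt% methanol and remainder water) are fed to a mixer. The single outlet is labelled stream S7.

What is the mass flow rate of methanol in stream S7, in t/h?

methanol out = methanol in = 1750×0.436 + 1950×0.534 + 1280×0.573 = 2537.7 t/h.

2538 t/h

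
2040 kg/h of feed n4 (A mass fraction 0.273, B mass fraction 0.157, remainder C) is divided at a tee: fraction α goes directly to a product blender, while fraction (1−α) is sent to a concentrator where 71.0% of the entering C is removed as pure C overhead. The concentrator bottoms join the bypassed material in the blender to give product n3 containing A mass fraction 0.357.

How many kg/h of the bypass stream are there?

All 2040×0.273 = 556.92 kg/h of A reaches n3, so n3 = 556.92/0.357 = 1560 kg/h and vapour = 480 kg/h.
The evaporator receives (1−α)·2040 of feed at 0.570 C and removes 0.710 of that C:
0.710×0.570×(1−α)×2040 = 480
(1−α) = 480/825.59 = 0.5814;  α = 0.4186.
Bypass flow = 0.4186×2040 = 853.94 kg/h.

853.9 kg/h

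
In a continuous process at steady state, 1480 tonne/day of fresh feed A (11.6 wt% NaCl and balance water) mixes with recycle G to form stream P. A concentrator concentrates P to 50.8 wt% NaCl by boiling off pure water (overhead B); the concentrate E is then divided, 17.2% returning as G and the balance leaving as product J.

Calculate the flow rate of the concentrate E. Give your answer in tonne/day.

Overall NaCl balance (none leaves overhead): NaCl in fresh feed = NaCl in product, i.e. 1480×0.116 = (1−0.172)·E·0.508.
E = 171.68/(0.508×0.828) = 408.16 tonne/day.

408.2 tonne/day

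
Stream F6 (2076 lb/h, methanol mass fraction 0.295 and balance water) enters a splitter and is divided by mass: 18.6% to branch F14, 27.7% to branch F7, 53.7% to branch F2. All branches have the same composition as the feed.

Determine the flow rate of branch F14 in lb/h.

386.1 lb/h

Branch F14 flow = 0.186×2076 = 386.14 lb/h.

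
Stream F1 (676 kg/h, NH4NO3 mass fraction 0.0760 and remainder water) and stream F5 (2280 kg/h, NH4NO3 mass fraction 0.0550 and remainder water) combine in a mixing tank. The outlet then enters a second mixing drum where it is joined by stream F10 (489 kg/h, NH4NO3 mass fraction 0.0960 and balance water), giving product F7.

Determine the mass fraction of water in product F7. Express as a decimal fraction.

Overall, product flow = 3445 kg/h.
water in = 676×0.924 + 2280×0.945 + 489×0.904 = 3221.3 kg/h.
water fraction in F7 = 0.9351.

0.9351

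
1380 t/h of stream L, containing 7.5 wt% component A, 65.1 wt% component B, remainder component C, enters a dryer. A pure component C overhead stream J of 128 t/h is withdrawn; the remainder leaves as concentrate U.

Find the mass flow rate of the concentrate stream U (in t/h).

1252 t/h

Concentrate = 1380 − 128 = 1252 t/h.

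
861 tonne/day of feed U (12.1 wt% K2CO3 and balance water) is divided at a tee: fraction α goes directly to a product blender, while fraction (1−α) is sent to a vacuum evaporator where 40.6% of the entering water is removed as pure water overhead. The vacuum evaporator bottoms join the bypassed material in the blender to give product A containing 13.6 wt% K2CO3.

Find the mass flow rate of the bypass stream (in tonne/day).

All 861×0.121 = 104.18 tonne/day of K2CO3 reaches A, so A = 104.18/0.136 = 766.04 tonne/day and vapour = 94.963 tonne/day.
The evaporator receives (1−α)·861 of feed at 0.879 water and removes 0.406 of that water:
0.406×0.879×(1−α)×861 = 94.963
(1−α) = 94.963/307.27 = 0.3091;  α = 0.6909.
Bypass flow = 0.6909×861 = 594.9 tonne/day.

594.9 tonne/day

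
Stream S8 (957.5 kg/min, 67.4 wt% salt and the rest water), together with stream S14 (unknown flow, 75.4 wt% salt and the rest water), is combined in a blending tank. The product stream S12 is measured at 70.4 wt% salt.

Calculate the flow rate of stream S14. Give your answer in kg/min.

Let S14 be the unknown flow. Total out = 957.5 + S14.
salt balance: 645.36 + 0.754·S14 = 0.704·(957.5 + S14)
(0.754 − 0.704)·S14 = 0.704×957.5 − 645.36 = 28.725
S14 = 28.725 / 0.050 = 574.5 kg/min

574.5 kg/min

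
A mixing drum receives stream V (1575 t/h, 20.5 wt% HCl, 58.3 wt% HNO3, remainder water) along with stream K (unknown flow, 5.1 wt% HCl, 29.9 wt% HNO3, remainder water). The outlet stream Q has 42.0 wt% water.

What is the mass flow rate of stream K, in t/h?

Let K be the unknown flow. Total out = 1575 + K.
water balance: 333.9 + 0.650·K = 0.420·(1575 + K)
(0.650 − 0.420)·K = 0.420×1575 − 333.9 = 327.6
K = 327.6 / 0.230 = 1424.3 t/h

1424 t/h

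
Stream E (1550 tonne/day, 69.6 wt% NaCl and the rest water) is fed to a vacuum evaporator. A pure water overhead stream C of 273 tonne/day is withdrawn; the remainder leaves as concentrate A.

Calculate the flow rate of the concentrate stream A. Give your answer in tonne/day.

Concentrate = 1550 − 273 = 1277 tonne/day.

1277 tonne/day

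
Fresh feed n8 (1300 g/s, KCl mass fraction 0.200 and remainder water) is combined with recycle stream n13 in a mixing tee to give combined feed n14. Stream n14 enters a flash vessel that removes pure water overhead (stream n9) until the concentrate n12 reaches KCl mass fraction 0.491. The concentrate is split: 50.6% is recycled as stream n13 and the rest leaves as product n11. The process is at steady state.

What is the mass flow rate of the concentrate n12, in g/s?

1072 g/s

Overall KCl balance (none leaves overhead): KCl in fresh feed = KCl in product, i.e. 1300×0.200 = (1−0.506)·n12·0.491.
n12 = 260/(0.491×0.494) = 1071.9 g/s.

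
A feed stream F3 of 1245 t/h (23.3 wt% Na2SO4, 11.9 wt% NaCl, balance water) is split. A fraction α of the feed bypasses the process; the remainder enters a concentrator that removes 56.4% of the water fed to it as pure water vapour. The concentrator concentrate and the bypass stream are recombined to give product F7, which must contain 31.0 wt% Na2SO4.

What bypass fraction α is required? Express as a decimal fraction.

All 1245×0.233 = 290.09 t/h of Na2SO4 reaches F7, so F7 = 290.09/0.310 = 935.76 t/h and vapour = 309.24 t/h.
The evaporator receives (1−α)·1245 of feed at 0.648 water and removes 0.564 of that water:
0.564×0.648×(1−α)×1245 = 309.24
(1−α) = 309.24/455.01 = 0.6796;  α = 0.3204.

0.320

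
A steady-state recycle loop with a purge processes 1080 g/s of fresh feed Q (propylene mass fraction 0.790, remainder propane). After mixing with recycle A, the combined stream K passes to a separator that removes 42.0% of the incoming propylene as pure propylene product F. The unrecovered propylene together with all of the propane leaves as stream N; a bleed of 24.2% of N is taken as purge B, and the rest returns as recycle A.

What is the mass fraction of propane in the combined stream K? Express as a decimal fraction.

propane enters only via Q and leaves only via the purge: 1080×0.210 = 0.242×(propane in N), and the separator passes all propane, so propane in K = propane in N = 937.19 g/s.
propylene in K: m_A = 1080×0.790 + (1−0.242)·(1−0.420)·m_A, so m_A = 853.2/0.5604 = 1522.6 g/s.
K = 1522.6 + 937.19 = 2459.8 g/s.
propane fraction in K = 937.19/2459.8 = 0.381.

0.381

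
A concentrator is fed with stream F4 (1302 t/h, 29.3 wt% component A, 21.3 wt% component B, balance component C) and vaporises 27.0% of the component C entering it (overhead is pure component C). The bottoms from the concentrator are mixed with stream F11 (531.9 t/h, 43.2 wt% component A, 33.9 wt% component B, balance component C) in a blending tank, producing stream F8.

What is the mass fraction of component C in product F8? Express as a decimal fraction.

Vapour removed = 0.270×0.494×1302 = 173.66 t/h; concentrate = 1128.3 t/h.
component C reaching the mixer = 469.53 (from concentrate) + 531.9×0.229 = 591.33 t/h.
Product flow = 1128.3 + 531.9 = 1660.2 t/h; component C fraction = 0.356.

0.356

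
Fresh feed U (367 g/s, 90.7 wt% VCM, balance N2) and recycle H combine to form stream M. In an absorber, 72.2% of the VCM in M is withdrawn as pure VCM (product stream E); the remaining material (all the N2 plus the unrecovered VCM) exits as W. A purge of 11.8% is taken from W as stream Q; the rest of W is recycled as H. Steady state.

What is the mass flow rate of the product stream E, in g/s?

318.4 g/s

VCM in M: m_A = 367×0.907 + (1−0.118)·(1−0.722)·m_A, so m_A = 332.87/0.7548 = 441 g/s.
Product E = 0.722×441 = 318.4 g/s.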